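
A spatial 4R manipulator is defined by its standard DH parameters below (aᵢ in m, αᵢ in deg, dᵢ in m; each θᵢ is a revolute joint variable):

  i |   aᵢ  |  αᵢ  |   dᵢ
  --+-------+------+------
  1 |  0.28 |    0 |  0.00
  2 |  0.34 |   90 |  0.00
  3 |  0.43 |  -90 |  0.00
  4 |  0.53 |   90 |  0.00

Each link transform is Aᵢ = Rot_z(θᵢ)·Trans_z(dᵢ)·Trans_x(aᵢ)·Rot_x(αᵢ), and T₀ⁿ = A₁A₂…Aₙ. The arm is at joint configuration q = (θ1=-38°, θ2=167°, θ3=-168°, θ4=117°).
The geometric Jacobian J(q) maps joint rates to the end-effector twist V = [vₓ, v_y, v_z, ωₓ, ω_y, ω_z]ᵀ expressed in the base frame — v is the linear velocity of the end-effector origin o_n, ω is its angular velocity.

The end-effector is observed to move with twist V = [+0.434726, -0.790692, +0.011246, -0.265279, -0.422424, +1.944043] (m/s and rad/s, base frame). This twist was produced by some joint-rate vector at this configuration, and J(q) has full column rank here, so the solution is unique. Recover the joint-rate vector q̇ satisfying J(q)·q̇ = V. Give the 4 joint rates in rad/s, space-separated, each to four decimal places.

o_n = [-0.2437, -0.3493, -0.0394]
J₁: ẑ×o_n = [0.3493, -0.2437, 0.0000], ω = ẑ
J2: z=[0.0000, 0.0000, 1.0000] o=[0.2206, -0.1724, 0.0000] → [0.1769, -0.4644, 0.0000, 0.0000, 0.0000, 1.0000]
J3: z=[0.7771, 0.6293, 0.0000] o=[0.0067, 0.0918, 0.0000] → [-0.0248, 0.0306, -0.1852, 0.7771, 0.6293, 0.0000]
J4: z=[-0.1308, 0.1616, -0.9781] o=[0.2714, -0.2350, -0.0894] → [-0.1037, 0.5104, 0.0982, -0.1308, 0.1616, -0.9781]
q̇ = J⁺·V = [0.7710, 0.4140, -0.4720, -0.7760]

0.7710 0.4140 -0.4720 -0.7760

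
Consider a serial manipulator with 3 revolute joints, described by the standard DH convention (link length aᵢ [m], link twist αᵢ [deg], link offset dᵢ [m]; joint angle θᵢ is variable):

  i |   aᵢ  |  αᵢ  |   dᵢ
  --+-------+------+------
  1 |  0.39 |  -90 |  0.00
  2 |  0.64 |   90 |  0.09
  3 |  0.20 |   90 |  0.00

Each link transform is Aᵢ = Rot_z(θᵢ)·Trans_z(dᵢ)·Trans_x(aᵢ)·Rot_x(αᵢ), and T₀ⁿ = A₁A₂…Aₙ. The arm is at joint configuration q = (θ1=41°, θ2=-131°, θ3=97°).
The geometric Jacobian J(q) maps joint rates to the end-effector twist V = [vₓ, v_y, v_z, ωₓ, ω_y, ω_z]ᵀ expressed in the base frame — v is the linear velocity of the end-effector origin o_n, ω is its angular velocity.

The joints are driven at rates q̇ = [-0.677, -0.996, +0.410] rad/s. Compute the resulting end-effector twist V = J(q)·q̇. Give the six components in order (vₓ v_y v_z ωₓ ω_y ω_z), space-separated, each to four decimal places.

-0.1612 -0.1409 -0.4637 0.4199 -0.9547 -0.9460

o_n = [-0.1998, 0.2086, 0.4646]
J₁: ẑ×o_n = [-0.2086, -0.1998, 0.0000], ω = ẑ
J2: z=[-0.6561, 0.7547, 0.0000] o=[0.2943, 0.2559, 0.0000] → [0.3507, 0.3048, 0.4039, -0.6561, 0.7547, 0.0000]
J3: z=[-0.5696, -0.4951, -0.6561] o=[-0.0816, 0.0483, 0.4830] → [0.1143, 0.0670, -0.1498, -0.5696, -0.4951, -0.6561]
V = J·q̇ = [-0.1612, -0.1409, -0.4637, 0.4199, -0.9547, -0.9460]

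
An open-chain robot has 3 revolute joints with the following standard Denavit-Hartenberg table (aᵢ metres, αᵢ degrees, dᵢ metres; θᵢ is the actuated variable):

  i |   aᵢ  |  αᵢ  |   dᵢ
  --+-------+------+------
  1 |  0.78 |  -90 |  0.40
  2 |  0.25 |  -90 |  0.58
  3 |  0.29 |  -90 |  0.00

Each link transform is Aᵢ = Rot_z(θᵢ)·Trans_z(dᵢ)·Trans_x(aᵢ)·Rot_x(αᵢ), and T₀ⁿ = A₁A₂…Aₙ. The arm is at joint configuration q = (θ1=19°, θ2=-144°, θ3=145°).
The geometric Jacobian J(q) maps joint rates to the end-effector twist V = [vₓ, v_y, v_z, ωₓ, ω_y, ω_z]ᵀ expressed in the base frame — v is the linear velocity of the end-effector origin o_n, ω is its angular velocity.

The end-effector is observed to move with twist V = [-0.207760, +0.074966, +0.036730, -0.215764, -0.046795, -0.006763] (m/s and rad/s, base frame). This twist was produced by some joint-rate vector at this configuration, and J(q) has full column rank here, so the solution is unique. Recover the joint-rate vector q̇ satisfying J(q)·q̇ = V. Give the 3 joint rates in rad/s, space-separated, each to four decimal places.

o_n = [0.5933, 0.6418, 0.4073]
J₁: ẑ×o_n = [-0.6418, 0.5933, 0.0000], ω = ẑ
J2: z=[-0.3256, 0.9455, 0.0000] o=[0.7375, 0.2539, 0.4000] → [0.0069, 0.0024, 0.0101, -0.3256, 0.9455, 0.0000]
J3: z=[0.5558, 0.1914, 0.8090] o=[0.3574, 0.7365, 0.5469] → [0.0499, 0.2684, -0.0978, 0.5558, 0.1914, 0.8090]
q̇ = J⁺·V = [0.2950, 0.0260, -0.3730]

0.2950 0.0260 -0.3730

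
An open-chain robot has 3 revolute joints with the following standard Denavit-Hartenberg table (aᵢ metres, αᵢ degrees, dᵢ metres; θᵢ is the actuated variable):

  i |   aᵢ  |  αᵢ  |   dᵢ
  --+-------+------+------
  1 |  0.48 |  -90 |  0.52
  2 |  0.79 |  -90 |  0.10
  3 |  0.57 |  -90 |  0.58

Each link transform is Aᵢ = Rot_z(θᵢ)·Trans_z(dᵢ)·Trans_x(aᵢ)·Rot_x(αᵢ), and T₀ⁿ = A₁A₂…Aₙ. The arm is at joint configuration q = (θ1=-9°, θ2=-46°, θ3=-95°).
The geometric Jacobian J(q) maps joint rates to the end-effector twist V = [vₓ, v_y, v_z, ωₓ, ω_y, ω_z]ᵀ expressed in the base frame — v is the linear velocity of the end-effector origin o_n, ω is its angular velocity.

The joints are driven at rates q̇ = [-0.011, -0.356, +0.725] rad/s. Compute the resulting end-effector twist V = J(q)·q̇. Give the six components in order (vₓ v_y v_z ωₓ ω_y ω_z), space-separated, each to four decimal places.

0.2473 -0.0184 0.6277 0.4594 -0.4332 -0.5146

o_n = [1.4986, 0.4388, 0.6496]
J₁: ẑ×o_n = [-0.4388, 1.4986, 0.0000], ω = ẑ
J2: z=[0.1564, 0.9877, 0.0000] o=[0.4741, -0.0751, 0.5200] → [0.1280, -0.0203, -0.9315, 0.1564, 0.9877, 0.0000]
J3: z=[0.7105, -0.1125, -0.6947] o=[1.0318, -0.0622, 1.0883] → [0.3974, -0.0126, 0.4085, 0.7105, -0.1125, -0.6947]
V = J·q̇ = [0.2473, -0.0184, 0.6277, 0.4594, -0.4332, -0.5146]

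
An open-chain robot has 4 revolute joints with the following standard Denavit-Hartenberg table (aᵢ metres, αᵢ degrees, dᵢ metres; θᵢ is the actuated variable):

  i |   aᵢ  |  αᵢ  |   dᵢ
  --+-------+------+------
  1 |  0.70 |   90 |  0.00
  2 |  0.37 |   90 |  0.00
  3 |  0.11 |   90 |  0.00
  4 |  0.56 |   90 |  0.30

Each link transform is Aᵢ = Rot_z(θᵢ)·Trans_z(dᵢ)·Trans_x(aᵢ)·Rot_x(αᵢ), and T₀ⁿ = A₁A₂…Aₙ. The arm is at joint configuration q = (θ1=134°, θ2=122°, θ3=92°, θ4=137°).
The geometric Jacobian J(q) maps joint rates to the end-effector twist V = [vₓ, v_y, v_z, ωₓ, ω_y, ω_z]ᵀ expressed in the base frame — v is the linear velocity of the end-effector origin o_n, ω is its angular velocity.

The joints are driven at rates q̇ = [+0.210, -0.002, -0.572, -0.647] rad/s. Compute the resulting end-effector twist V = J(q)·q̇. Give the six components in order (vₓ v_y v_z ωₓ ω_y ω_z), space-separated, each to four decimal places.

o_n = [-0.6687, 0.2765, 0.7793]
J₁: ẑ×o_n = [-0.2765, -0.6687, 0.0000], ω = ẑ
J2: z=[0.7193, 0.6947, 0.0000] o=[-0.4863, 0.5035, 0.0000] → [0.5413, -0.5606, -0.0366, 0.7193, 0.6947, 0.0000]
J3: z=[-0.5891, 0.6100, 0.5299] o=[-0.3501, 0.3625, 0.3138] → [0.3295, 0.1054, 0.2450, -0.5891, 0.6100, 0.5299]
J4: z=[0.3930, -0.3567, 0.8475] o=[-0.2724, 0.4403, 0.3105] → [-0.0284, -0.5201, -0.2057, 0.3930, -0.3567, 0.8475]
V = J·q̇ = [-0.2293, 0.1369, -0.0070, 0.0813, -0.1195, -0.6415]

-0.2293 0.1369 -0.0070 0.0813 -0.1195 -0.6415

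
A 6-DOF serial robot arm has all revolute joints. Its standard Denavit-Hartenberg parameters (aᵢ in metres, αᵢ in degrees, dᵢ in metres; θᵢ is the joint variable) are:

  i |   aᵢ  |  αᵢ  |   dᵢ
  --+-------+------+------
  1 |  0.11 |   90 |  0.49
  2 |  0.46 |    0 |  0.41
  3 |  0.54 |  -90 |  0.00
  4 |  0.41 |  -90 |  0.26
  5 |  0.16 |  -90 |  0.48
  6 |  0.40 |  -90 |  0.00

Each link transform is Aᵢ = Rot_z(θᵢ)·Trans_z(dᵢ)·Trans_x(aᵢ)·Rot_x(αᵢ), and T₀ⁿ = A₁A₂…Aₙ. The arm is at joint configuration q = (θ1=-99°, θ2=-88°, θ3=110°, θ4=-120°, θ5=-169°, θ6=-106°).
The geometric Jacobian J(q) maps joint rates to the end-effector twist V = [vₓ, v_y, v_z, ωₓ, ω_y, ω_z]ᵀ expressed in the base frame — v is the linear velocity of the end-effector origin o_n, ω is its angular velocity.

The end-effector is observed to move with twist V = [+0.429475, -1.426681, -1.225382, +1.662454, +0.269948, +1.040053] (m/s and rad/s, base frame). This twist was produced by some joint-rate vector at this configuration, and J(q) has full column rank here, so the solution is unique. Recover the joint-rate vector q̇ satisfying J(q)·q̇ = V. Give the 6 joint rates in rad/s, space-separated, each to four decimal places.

0.1360 -0.9830 -0.5960 0.7430 -0.1400 0.2980

o_n = [-1.3055, -0.8589, 0.6952]
J₁: ẑ×o_n = [0.8589, -1.3055, 0.0000], ω = ẑ
J2: z=[-0.9877, 0.1564, 0.0000] o=[-0.0172, -0.1086, 0.4900] → [0.0321, 0.2027, 0.9425, -0.9877, 0.1564, 0.0000]
J3: z=[-0.9877, 0.1564, 0.0000] o=[-0.4247, -0.0604, 0.0303] → [0.1040, 0.6568, 0.9265, -0.9877, 0.1564, 0.0000]
J4: z=[0.0586, 0.3700, 0.9272] o=[-0.5030, -0.5549, 0.2326] → [0.4530, -0.7711, 0.2791, 0.0586, 0.3700, 0.9272]
J5: z=[-0.6195, -0.7149, 0.3244] o=[-0.8087, -0.2154, 0.3968] → [-0.0046, 0.0237, 0.0435, -0.6195, -0.7149, 0.3244]
J6: z=[-0.0918, 0.4764, 0.8744] o=[-0.9813, -0.6404, 0.6103] → [0.2315, -0.2756, 0.1745, -0.0918, 0.4764, 0.8744]
q̇ = J⁺·V = [0.1360, -0.9830, -0.5960, 0.7430, -0.1400, 0.2980]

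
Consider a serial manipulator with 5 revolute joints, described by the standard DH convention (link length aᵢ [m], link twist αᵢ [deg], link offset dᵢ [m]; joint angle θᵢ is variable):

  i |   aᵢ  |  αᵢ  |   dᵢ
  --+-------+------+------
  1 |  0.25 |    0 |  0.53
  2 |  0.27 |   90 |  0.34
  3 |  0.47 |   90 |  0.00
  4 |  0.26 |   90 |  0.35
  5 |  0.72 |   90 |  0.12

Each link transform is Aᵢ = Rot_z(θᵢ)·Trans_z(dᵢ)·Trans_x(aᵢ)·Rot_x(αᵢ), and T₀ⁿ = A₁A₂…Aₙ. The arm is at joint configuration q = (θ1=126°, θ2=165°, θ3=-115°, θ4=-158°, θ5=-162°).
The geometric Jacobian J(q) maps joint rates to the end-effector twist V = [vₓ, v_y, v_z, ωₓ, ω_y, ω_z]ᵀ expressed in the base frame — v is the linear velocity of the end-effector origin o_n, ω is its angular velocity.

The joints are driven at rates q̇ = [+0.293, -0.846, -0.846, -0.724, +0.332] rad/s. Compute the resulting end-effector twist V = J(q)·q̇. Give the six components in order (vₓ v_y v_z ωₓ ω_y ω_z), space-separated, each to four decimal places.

o_n = [-0.4680, 0.2843, 0.1817]
J₁: ẑ×o_n = [-0.2843, -0.4680, 0.0000], ω = ẑ
J2: z=[0.0000, 0.0000, 1.0000] o=[-0.1469, 0.2023, 0.5300] → [-0.0820, -0.3211, 0.0000, 0.0000, 0.0000, 1.0000]
J3: z=[-0.9336, -0.3584, 0.0000] o=[-0.0502, -0.0498, 0.8700] → [0.2467, -0.6426, -0.4616, -0.9336, -0.3584, 0.0000]
J4: z=[-0.3248, 0.8461, 0.4226] o=[-0.1214, 0.1356, 0.4440] → [-0.2848, -0.2317, 0.2450, -0.3248, 0.8461, 0.4226]
J5: z=[-0.8089, -0.4801, 0.3395] o=[-0.1076, 0.3716, 0.8104] → [0.3315, -0.6309, -0.1024, -0.8089, -0.4801, 0.3395]
V = J·q̇ = [0.0936, 0.6364, 0.1791, 0.7564, -0.4688, -0.7463]

0.0936 0.6364 0.1791 0.7564 -0.4688 -0.7463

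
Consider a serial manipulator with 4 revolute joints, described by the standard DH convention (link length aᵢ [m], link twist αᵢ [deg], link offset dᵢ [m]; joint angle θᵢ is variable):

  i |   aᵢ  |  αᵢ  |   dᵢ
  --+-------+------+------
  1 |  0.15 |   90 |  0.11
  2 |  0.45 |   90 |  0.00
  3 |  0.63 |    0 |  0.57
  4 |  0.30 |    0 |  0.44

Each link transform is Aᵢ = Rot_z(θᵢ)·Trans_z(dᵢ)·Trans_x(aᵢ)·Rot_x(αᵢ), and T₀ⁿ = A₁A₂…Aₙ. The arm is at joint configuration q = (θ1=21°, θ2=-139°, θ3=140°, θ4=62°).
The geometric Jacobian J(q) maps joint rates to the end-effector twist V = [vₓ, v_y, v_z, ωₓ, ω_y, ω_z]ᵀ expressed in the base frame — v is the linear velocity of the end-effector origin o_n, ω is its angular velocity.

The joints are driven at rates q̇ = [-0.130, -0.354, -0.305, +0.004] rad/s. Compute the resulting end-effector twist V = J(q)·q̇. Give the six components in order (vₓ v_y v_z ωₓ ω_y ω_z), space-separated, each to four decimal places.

0.2904 -0.0972 0.0927 0.0575 0.4013 -0.3572

o_n = [-0.1548, -0.3728, 1.0761]
J₁: ẑ×o_n = [0.3728, -0.1548, 0.0000], ω = ẑ
J2: z=[0.3584, -0.9336, 0.0000] o=[0.1400, 0.0538, 0.1100] → [-0.9020, -0.3462, -0.4281, 0.3584, -0.9336, 0.0000]
J3: z=[-0.6125, -0.2351, 0.7547] o=[-0.1770, -0.0680, -0.1852] → [-0.0665, 0.7894, 0.1919, -0.6125, -0.2351, 0.7547]
J4: z=[-0.6125, -0.2351, 0.7547] o=[-0.0410, -0.4495, 0.5616] → [-0.1789, 0.2293, -0.0737, -0.6125, -0.2351, 0.7547]
V = J·q̇ = [0.2904, -0.0972, 0.0927, 0.0575, 0.4013, -0.3572]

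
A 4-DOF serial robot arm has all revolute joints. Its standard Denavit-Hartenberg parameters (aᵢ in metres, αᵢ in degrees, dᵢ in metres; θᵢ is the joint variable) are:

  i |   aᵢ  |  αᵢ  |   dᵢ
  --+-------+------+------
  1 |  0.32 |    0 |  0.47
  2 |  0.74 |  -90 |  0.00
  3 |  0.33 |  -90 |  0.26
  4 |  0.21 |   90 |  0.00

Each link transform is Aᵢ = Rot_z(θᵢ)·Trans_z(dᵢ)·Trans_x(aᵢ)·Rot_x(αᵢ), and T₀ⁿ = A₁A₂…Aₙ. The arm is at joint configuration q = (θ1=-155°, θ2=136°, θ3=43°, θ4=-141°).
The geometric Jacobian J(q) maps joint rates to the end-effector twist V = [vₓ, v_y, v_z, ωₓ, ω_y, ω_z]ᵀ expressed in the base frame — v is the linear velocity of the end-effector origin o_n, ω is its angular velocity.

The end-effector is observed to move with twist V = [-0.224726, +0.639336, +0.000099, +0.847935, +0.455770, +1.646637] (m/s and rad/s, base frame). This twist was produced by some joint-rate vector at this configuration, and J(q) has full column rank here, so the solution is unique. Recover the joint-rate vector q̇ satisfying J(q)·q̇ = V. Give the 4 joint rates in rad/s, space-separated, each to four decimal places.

o_n = [0.6527, -0.0451, 0.3562]
J₁: ẑ×o_n = [0.0451, 0.6527, -0.0000], ω = ẑ
J2: z=[0.0000, 0.0000, 1.0000] o=[-0.2900, -0.1352, 0.4700] → [-0.0902, 0.9427, 0.0000, 0.0000, 0.0000, 1.0000]
J3: z=[0.3256, 0.9455, 0.0000] o=[0.4097, -0.3762, 0.4700] → [-0.1076, 0.0370, -0.1220, 0.3256, 0.9455, 0.0000]
J4: z=[-0.6448, 0.2220, -0.7314] o=[0.7225, -0.2089, 0.2449] → [0.1445, 0.1228, -0.0901, -0.6448, 0.2220, -0.7314]
q̇ = J⁺·V = [0.5550, 0.3910, 0.7070, -0.9580]

0.5550 0.3910 0.7070 -0.9580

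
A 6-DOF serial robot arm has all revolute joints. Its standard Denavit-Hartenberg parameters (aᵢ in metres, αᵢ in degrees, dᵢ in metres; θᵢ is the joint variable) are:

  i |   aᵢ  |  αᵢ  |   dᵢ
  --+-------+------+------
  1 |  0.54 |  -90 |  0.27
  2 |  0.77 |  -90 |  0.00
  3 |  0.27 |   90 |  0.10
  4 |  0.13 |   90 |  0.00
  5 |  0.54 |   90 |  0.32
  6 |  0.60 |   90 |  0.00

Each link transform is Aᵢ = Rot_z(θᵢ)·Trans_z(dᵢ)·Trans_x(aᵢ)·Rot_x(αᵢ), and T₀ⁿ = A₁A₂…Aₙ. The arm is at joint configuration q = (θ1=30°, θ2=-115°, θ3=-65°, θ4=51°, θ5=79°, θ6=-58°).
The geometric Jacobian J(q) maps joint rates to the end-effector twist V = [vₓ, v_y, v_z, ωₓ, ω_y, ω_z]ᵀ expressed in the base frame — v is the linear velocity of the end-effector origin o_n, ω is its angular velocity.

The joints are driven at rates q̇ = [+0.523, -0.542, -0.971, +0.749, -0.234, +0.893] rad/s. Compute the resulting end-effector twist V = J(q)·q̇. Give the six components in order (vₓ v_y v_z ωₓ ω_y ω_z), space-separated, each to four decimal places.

-0.1139 0.1050 -0.6225 0.0040 0.0459 0.1292

o_n = [0.4509, 0.9937, 0.5830]
J₁: ẑ×o_n = [-0.9937, 0.4509, 0.0000], ω = ẑ
J2: z=[-0.5000, 0.8660, 0.0000] o=[0.4677, 0.2700, 0.2700] → [0.2711, 0.1565, -0.3473, -0.5000, 0.8660, 0.0000]
J3: z=[0.7849, 0.4532, 0.4226] o=[0.1858, 0.1073, 0.9679] → [-0.5490, 0.4141, 0.5756, 0.7849, 0.4532, 0.4226]
J4: z=[0.1204, 0.5575, -0.8214] o=[0.1002, 0.3404, 1.1135] → [0.2409, -0.2242, -0.1168, 0.1204, 0.5575, -0.8214]
J5: z=[-0.9663, 0.2554, 0.0317] o=[0.1298, 0.4431, 1.1876] → [-0.1718, -0.5740, -0.6141, -0.9663, 0.2554, 0.0317]
J6: z=[0.2003, 0.6690, 0.7157] o=[-0.0922, 0.9017, 0.8210] → [-0.2250, 0.4364, -0.3449, 0.2003, 0.6690, 0.7157]
V = J·q̇ = [-0.1139, 0.1050, -0.6225, 0.0040, 0.0459, 0.1292]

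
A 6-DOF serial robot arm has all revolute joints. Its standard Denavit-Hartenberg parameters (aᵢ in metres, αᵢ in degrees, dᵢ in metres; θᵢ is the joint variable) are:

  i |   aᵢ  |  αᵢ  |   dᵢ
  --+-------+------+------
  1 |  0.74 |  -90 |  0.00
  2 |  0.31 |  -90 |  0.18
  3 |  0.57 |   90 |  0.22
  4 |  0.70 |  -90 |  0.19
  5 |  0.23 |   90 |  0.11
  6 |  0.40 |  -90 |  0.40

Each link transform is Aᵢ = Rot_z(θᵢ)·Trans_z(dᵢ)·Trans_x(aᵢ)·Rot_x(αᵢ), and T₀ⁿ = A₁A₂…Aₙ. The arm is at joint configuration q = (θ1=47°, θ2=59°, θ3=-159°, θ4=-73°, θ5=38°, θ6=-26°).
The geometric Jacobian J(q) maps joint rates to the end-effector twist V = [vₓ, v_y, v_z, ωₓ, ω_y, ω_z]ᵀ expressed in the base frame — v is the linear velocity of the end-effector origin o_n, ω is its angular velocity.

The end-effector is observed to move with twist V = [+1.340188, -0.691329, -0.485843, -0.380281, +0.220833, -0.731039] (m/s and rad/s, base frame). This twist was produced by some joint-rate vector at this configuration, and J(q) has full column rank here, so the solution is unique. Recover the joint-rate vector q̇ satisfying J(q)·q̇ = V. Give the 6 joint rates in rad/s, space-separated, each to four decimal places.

o_n = [0.6896, 1.2921, 1.1056]
J₁: ẑ×o_n = [-1.2921, 0.6896, 0.0000], ω = ẑ
J2: z=[-0.7314, 0.6820, 0.0000] o=[0.5047, 0.5412, 0.0000] → [0.7540, 0.8086, -0.6753, -0.7314, 0.6820, 0.0000]
J3: z=[-0.5846, -0.6269, -0.5150] o=[0.4819, 0.7807, -0.2657] → [-0.5963, 0.6947, -0.1688, -0.5846, -0.6269, -0.5150]
J4: z=[0.5569, -0.7717, 0.3072] o=[0.0170, 0.5817, 0.0771] → [-1.0119, -0.3662, 0.9147, 0.5569, -0.7717, 0.3072]
J5: z=[-0.7352, -0.2858, 0.6147] o=[0.3934, 0.8328, 0.6440] → [-0.4143, 0.5214, -0.2530, -0.7352, -0.2858, 0.6147]
J6: z=[0.6768, -0.2583, 0.6893] o=[0.3037, 1.0136, 0.7998] → [-0.2710, 0.0590, 0.2882, 0.6768, -0.2583, 0.6893]
q̇ = J⁺·V = [-0.8020, -0.7360, -0.2350, -0.8970, 0.5810, -0.1910]

-0.8020 -0.7360 -0.2350 -0.8970 0.5810 -0.1910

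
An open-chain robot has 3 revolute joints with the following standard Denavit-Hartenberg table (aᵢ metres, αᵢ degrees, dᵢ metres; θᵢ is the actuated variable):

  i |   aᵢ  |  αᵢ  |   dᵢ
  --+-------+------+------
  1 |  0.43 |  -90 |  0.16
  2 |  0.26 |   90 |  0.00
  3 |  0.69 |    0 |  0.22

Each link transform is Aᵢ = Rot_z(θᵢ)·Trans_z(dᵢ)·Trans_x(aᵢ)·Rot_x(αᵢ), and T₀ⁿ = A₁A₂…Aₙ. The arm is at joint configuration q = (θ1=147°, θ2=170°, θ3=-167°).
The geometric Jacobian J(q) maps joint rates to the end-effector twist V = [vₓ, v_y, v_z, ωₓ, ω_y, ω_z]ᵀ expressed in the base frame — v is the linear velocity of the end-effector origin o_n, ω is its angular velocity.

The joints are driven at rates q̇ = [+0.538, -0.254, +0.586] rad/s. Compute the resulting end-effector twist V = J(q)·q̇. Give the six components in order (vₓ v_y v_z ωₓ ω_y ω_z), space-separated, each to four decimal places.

-0.0674 -0.0473 0.0970 0.0530 0.2684 -0.0391

o_n = [-0.6487, 0.6063, 0.0149]
J₁: ẑ×o_n = [-0.6063, -0.6487, 0.0000], ω = ẑ
J2: z=[-0.5446, -0.8387, 0.0000] o=[-0.3606, 0.2342, 0.1600] → [0.1217, -0.0790, -0.4443, -0.5446, -0.8387, 0.0000]
J3: z=[-0.1456, 0.0946, -0.9848] o=[-0.1459, 0.0947, 0.1149] → [0.4944, 0.4806, -0.0270, -0.1456, 0.0946, -0.9848]
V = J·q̇ = [-0.0674, -0.0473, 0.0970, 0.0530, 0.2684, -0.0391]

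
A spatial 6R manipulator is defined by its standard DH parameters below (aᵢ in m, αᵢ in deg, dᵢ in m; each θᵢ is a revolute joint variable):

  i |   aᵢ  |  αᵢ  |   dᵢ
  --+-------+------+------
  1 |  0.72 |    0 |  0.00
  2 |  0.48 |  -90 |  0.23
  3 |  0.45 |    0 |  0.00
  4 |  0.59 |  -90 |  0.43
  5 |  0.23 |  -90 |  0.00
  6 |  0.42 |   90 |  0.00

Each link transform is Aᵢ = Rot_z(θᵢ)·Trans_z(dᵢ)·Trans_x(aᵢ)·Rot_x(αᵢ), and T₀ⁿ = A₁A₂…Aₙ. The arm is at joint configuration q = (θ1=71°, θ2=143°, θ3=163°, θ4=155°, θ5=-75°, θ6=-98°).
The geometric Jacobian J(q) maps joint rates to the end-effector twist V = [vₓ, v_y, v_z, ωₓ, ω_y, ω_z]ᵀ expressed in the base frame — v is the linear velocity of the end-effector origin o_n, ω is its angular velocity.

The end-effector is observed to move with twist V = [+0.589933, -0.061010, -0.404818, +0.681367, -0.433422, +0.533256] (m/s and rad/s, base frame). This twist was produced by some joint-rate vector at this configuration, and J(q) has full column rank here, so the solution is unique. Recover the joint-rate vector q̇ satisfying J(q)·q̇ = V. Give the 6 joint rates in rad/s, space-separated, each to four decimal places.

0.3260 0.6820 0.0920 0.4990 0.1370 -0.5770

o_n = [-0.0952, -0.2601, 0.2138]
J₁: ẑ×o_n = [0.2601, -0.0952, 0.0000], ω = ẑ
J2: z=[0.0000, 0.0000, 1.0000] o=[0.2344, 0.6808, 0.0000] → [0.9409, -0.3296, 0.0000, 0.0000, 0.0000, 1.0000]
J3: z=[0.5592, -0.8290, 0.0000] o=[-0.1635, 0.4124, 0.2300] → [0.0134, 0.0090, -0.3194, 0.5592, -0.8290, 0.0000]
J4: z=[0.5592, -0.8290, 0.0000] o=[0.1932, 0.6530, 0.0984] → [-0.0957, -0.0645, -0.7498, 0.5592, -0.8290, 0.0000]
J5: z=[-0.5547, -0.3742, -0.7431] o=[0.0702, 0.0513, 0.4932] → [-0.1269, -0.0321, 0.1109, -0.5547, -0.3742, -0.7431]
J6: z=[-0.7398, -0.1868, 0.6463] o=[0.1578, -0.1576, 0.5331] → [0.1259, -0.3997, 0.0286, -0.7398, -0.1868, 0.6463]
q̇ = J⁺·V = [0.3260, 0.6820, 0.0920, 0.4990, 0.1370, -0.5770]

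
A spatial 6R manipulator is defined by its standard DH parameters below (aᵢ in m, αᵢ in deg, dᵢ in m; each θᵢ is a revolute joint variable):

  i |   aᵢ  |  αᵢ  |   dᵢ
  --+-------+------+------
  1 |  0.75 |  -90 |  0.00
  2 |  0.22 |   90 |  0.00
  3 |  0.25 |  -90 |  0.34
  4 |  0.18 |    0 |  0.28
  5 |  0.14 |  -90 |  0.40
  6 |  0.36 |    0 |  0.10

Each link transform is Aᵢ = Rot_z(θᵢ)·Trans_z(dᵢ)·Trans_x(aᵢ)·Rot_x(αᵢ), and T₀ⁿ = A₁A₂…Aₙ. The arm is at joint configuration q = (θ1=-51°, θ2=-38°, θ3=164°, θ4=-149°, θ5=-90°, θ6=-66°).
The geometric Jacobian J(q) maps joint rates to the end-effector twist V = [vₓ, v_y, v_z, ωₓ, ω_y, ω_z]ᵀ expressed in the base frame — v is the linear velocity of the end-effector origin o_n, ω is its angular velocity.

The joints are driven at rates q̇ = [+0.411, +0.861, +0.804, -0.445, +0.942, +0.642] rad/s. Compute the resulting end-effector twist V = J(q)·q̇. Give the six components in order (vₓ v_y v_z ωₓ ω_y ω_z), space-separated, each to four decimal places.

1.1088 -1.0879 0.6315 -0.0653 0.4486 1.5465

o_n = [-0.3669, -1.1482, 0.2337]
J₁: ẑ×o_n = [1.1482, -0.3669, 0.0000], ω = ẑ
J2: z=[0.7771, 0.6293, 0.0000] o=[0.4720, -0.5829, 0.0000] → [0.1471, -0.1816, 0.0886, 0.7771, 0.6293, 0.0000]
J3: z=[-0.3874, 0.4785, 0.7880] o=[0.5811, -0.7176, 0.1354] → [0.3864, -0.7089, 0.6204, -0.3874, 0.4785, 0.7880]
J4: z=[-0.8837, -0.4361, -0.1697] o=[0.3837, -0.3644, 0.2554] → [-0.1236, 0.1082, 0.3653, -0.8837, -0.4361, -0.1697]
J5: z=[-0.8837, -0.4361, -0.1697] o=[0.1409, -0.5597, 0.3723] → [-0.0394, -0.0363, 0.2986, -0.8837, -0.4361, -0.1697]
J6: z=[0.0254, -0.4069, 0.9131] o=[-0.1472, -0.8466, 0.2525] → [0.2831, -0.2001, -0.0971, 0.0254, -0.4069, 0.9131]
V = J·q̇ = [1.1088, -1.0879, 0.6315, -0.0653, 0.4486, 1.5465]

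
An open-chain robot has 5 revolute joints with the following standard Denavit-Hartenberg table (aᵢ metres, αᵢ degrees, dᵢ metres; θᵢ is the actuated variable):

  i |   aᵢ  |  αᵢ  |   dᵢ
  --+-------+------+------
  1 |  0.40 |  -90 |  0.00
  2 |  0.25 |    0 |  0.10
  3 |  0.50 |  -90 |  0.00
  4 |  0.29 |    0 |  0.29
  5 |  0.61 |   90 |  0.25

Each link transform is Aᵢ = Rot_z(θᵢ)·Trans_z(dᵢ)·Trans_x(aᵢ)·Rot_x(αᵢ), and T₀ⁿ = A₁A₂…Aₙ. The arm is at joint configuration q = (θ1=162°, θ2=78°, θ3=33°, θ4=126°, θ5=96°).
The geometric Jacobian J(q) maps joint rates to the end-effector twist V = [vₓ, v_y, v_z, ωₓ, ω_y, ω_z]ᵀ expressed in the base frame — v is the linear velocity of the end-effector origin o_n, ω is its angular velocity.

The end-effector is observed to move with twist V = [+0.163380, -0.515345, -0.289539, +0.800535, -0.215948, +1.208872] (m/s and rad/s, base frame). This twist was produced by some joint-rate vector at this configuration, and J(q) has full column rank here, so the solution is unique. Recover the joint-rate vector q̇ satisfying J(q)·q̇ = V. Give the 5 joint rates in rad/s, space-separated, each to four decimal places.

0.8910 -0.2040 0.1620 0.2610 0.6260

o_n = [-0.0771, -0.2626, 0.0645]
J₁: ẑ×o_n = [0.2626, -0.0771, 0.0000], ω = ẑ
J2: z=[-0.3090, -0.9511, 0.0000] o=[-0.3804, 0.1236, 0.0000] → [-0.0614, 0.0199, 0.4078, -0.3090, -0.9511, 0.0000]
J3: z=[-0.3090, -0.9511, 0.0000] o=[-0.4608, 0.0446, -0.2445] → [-0.2939, 0.0955, 0.4598, -0.3090, -0.9511, 0.0000]
J4: z=[0.8879, -0.2885, 0.3584] o=[-0.2903, -0.0108, -0.7113] → [-0.1336, -0.6125, -0.1620, 0.8879, -0.2885, 0.3584]
J5: z=[0.8879, -0.2885, 0.3584] o=[-0.0185, 0.1475, -0.4483] → [-0.0010, -0.4763, -0.3811, 0.8879, -0.2885, 0.3584]
q̇ = J⁺·V = [0.8910, -0.2040, 0.1620, 0.2610, 0.6260]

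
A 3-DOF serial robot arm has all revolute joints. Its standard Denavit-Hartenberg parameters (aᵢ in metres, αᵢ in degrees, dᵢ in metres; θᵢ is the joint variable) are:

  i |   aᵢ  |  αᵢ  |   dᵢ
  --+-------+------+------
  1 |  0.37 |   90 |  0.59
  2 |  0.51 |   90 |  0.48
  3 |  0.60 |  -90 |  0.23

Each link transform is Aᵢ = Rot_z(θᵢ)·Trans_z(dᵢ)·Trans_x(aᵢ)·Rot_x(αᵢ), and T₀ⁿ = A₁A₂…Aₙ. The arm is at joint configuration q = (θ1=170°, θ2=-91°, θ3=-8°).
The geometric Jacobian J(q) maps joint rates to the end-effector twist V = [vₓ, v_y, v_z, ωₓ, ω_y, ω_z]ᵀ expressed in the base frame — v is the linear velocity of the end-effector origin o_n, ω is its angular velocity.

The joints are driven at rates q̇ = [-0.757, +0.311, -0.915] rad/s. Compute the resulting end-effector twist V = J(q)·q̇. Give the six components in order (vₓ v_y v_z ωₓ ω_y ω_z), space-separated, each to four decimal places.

o_n = [-0.0501, 0.4114, -0.5100]
J₁: ẑ×o_n = [-0.4114, -0.0501, 0.0000], ω = ẑ
J2: z=[0.1736, 0.9848, 0.0000] o=[-0.3644, 0.0642, 0.5900] → [-1.0833, 0.1910, -0.2492, 0.1736, 0.9848, 0.0000]
J3: z=[0.9847, -0.1736, 0.0175] o=[-0.2723, 0.5354, 0.0801] → [0.1046, 0.5849, -0.0835, 0.9847, -0.1736, 0.0175]
V = J·q̇ = [-0.1212, -0.4379, -0.0011, -0.8470, 0.4651, -0.7730]

-0.1212 -0.4379 -0.0011 -0.8470 0.4651 -0.7730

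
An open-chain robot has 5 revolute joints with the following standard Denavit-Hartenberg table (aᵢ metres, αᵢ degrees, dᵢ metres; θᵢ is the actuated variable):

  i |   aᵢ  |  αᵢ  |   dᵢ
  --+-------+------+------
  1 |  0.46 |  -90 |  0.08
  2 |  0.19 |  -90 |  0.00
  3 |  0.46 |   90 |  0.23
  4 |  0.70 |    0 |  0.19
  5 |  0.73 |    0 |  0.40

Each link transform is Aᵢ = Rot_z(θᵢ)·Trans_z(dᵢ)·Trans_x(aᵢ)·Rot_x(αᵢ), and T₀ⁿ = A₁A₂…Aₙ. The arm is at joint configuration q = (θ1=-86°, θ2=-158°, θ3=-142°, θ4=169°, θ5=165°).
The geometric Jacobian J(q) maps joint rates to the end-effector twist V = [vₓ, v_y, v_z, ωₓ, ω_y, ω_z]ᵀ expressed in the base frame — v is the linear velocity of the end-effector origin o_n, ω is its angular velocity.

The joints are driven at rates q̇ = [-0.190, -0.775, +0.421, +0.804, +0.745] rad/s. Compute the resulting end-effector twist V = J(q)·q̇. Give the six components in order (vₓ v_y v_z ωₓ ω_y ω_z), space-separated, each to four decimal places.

0.3958 -0.5887 0.6638 -1.9181 -1.1786 -0.1569

o_n = [-0.1340, -0.9621, -0.0711]
J₁: ẑ×o_n = [0.9621, -0.1340, 0.0000], ω = ẑ
J2: z=[0.9976, 0.0698, 0.0000] o=[0.0321, -0.4589, 0.0800] → [-0.0105, 0.1508, -0.4904, 0.9976, 0.0698, 0.0000]
J3: z=[0.0261, -0.3737, 0.9272] o=[0.0198, -0.2831, 0.1512] → [0.7126, -0.1368, -0.0752, 0.0261, -0.3737, 0.9272]
J4: z=[-0.7463, -0.6244, -0.2306] o=[0.3318, -0.6846, 0.2286] → [0.1232, -0.1163, -0.0838, -0.7463, -0.6244, -0.2306]
J5: z=[-0.7463, -0.6244, -0.2306] o=[-0.2636, -0.3818, 0.5115] → [0.2300, -0.4647, 0.5139, -0.7463, -0.6244, -0.2306]
V = J·q̇ = [0.3958, -0.5887, 0.6638, -1.9181, -1.1786, -0.1569]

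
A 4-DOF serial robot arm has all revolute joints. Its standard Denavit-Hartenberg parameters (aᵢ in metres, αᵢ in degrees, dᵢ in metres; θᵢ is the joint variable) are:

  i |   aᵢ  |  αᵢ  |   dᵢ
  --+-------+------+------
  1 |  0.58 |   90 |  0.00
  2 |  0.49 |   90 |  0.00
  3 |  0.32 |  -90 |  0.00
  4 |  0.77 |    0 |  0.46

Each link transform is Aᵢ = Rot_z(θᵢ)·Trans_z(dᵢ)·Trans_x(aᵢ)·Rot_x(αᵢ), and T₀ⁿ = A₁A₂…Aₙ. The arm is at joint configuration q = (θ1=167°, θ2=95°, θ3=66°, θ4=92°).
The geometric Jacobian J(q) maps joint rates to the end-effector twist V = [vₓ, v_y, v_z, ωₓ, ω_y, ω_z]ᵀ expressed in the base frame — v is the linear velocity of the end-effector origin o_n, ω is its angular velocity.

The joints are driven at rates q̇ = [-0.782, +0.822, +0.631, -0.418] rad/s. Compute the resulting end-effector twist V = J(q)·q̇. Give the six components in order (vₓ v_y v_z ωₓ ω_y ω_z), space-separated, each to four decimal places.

o_n = [0.3002, 0.3975, 0.1212]
J₁: ẑ×o_n = [-0.3975, 0.3002, 0.0000], ω = ẑ
J2: z=[0.2250, 0.9744, 0.0000] o=[-0.5651, 0.1305, 0.0000] → [0.1181, -0.0273, -0.7831, 0.2250, 0.9744, 0.0000]
J3: z=[-0.9707, 0.2241, 0.0872] o=[-0.5235, 0.1209, 0.4881] → [-0.1063, -0.2844, -0.4532, -0.9707, 0.2241, 0.0872]
J4: z=[0.0139, 0.4142, -0.9101] o=[-0.4467, 0.4032, 0.6178] → [-0.2108, -0.6728, -0.3095, 0.0139, 0.4142, -0.9101]
V = J·q̇ = [0.4290, -0.1554, -0.8003, -0.4334, 0.7692, -0.3466]

0.4290 -0.1554 -0.8003 -0.4334 0.7692 -0.3466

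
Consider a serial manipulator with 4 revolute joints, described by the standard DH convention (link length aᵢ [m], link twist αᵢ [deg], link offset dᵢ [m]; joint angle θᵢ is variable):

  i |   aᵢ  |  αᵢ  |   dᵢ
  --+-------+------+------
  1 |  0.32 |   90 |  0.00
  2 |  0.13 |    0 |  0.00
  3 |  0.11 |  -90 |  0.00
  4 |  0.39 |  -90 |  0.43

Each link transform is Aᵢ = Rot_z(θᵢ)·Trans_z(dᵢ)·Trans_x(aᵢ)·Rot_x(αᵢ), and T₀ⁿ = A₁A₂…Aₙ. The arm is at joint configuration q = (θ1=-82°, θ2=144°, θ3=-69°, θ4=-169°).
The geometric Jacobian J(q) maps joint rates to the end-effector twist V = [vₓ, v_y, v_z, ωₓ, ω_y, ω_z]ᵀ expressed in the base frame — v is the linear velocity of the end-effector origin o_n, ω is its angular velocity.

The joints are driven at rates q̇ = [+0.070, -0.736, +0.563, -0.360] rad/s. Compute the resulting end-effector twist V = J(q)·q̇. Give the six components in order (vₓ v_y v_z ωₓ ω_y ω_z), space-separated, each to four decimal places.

o_n = [-0.1114, 0.2581, -0.0758]
J₁: ẑ×o_n = [-0.2581, -0.1114, 0.0000], ω = ẑ
J2: z=[-0.9903, -0.1392, 0.0000] o=[0.0445, -0.3169, 0.0000] → [0.0106, -0.0751, -0.5911, -0.9903, -0.1392, 0.0000]
J3: z=[-0.9903, -0.1392, 0.0000] o=[0.0299, -0.2127, 0.0764] → [0.0212, -0.1508, -0.4860, -0.9903, -0.1392, 0.0000]
J4: z=[-0.1344, 0.9565, 0.2588] o=[0.0339, -0.2409, 0.1827] → [-0.3764, -0.0724, 0.0719, -0.1344, 0.9565, 0.2588]
V = J·q̇ = [0.1216, -0.0114, 0.1356, 0.2197, -0.3203, -0.0232]

0.1216 -0.0114 0.1356 0.2197 -0.3203 -0.0232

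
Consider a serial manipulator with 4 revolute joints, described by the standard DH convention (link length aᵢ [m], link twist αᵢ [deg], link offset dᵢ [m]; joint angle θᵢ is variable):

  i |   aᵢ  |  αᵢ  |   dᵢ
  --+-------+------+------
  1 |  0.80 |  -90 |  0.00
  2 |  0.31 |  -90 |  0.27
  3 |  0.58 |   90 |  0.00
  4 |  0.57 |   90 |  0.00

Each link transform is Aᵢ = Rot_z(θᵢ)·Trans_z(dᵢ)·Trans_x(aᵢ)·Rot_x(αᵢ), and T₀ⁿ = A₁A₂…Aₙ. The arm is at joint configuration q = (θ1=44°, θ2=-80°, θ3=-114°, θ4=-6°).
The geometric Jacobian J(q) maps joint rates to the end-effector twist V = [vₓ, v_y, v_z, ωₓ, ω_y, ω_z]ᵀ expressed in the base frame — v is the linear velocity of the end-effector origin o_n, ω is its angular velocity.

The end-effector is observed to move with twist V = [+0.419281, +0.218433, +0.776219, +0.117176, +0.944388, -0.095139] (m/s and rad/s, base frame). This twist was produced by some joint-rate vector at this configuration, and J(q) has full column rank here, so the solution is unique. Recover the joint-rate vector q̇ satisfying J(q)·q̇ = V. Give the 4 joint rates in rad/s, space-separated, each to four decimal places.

o_n = [-0.4017, 1.4440, -0.1438]
J₁: ẑ×o_n = [-1.4440, -0.4017, 0.0000], ω = ẑ
J2: z=[-0.6947, 0.7193, 0.0000] o=[0.5755, 0.5557, 0.0000] → [-0.1034, -0.0999, 0.0858, -0.6947, 0.7193, 0.0000]
J3: z=[0.7084, 0.6841, -0.1736] o=[0.4266, 0.7873, 0.3053] → [-0.1932, 0.4619, 1.0318, 0.7084, 0.6841, -0.1736]
J4: z=[0.1684, -0.4028, -0.8997] o=[0.0291, 1.1400, 0.0730] → [0.3607, 0.4240, -0.1223, 0.1684, -0.4028, -0.8997]
q̇ = J⁺·V = [-0.5620, 0.3360, 0.6480, -0.6440]

-0.5620 0.3360 0.6480 -0.6440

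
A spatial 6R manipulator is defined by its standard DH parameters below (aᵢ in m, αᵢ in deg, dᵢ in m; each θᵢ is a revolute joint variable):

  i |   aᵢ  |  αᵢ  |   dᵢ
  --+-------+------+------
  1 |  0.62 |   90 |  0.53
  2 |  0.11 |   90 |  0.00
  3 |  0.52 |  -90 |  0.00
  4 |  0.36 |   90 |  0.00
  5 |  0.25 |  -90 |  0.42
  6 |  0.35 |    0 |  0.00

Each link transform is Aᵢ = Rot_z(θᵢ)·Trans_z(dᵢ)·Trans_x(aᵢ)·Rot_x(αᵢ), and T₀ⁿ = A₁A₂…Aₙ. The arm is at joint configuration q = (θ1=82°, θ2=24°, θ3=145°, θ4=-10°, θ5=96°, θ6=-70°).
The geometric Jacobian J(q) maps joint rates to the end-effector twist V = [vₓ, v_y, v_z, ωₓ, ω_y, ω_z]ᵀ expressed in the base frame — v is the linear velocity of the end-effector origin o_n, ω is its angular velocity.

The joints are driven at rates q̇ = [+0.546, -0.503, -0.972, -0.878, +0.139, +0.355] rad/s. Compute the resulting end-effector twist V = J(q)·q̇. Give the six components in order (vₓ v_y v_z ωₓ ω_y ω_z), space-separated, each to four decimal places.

0.0964 0.1834 0.3144 0.0877 0.3847 1.7023

o_n = [0.1478, 0.3042, -0.4711]
J₁: ẑ×o_n = [-0.3042, 0.1478, 0.0000], ω = ẑ
J2: z=[0.9903, -0.1392, 0.0000] o=[0.0863, 0.6140, 0.5300] → [0.1393, 0.9914, -0.2981, 0.9903, -0.1392, 0.0000]
J3: z=[0.0566, 0.4028, -0.9135] o=[0.1003, 0.7135, 0.5747] → [-0.7951, 0.0158, -0.0423, 0.0566, 0.4028, -0.9135]
J4: z=[-0.8841, -0.4049, -0.2333] o=[0.3415, 0.2866, 0.4015] → [0.3574, -0.7263, -0.0940, -0.8841, -0.4049, -0.2333]
J5: z=[-0.0248, 0.5392, -0.8418] o=[0.5095, 0.0208, 0.2263] → [-0.1374, 0.2872, 0.1880, -0.0248, 0.5392, -0.8418]
J6: z=[-0.3717, 0.7767, 0.5085] o=[0.2670, 0.1659, -0.1726] → [-0.3023, -0.1716, 0.0412, -0.3717, 0.7767, 0.5085]
V = J·q̇ = [0.0964, 0.1834, 0.3144, 0.0877, 0.3847, 1.7023]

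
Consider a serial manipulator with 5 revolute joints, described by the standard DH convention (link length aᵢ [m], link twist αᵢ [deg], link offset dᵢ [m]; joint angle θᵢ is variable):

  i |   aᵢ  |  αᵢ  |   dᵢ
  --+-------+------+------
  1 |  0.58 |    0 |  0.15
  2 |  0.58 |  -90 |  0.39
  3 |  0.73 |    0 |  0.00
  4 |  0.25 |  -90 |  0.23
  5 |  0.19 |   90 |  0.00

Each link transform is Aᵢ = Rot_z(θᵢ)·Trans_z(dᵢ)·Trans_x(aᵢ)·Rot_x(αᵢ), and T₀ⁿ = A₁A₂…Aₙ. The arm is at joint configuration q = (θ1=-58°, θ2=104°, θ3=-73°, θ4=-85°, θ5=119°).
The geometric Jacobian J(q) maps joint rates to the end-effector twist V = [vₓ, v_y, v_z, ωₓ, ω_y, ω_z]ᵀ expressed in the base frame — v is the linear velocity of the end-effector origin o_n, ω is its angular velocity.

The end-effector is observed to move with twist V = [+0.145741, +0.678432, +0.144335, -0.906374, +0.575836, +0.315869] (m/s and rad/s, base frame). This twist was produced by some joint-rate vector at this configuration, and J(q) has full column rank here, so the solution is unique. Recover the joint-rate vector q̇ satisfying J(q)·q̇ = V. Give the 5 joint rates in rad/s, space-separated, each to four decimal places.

o_n = [0.7109, 0.0179, 1.2972]
J₁: ẑ×o_n = [-0.0179, 0.7109, 0.0000], ω = ẑ
J2: z=[0.0000, 0.0000, 1.0000] o=[0.3074, -0.4919, 0.1500] → [-0.5098, 0.4036, 0.0000, 0.0000, 0.0000, 1.0000]
J3: z=[-0.7193, 0.6947, 0.0000] o=[0.7103, -0.0747, 0.5400] → [0.5260, 0.5447, -0.0670, -0.7193, 0.6947, 0.0000]
J4: z=[-0.7193, 0.6947, 0.0000] o=[0.8585, 0.0789, 1.2381] → [0.0411, 0.0425, 0.1464, -0.7193, 0.6947, 0.0000]
J5: z=[0.2602, 0.2695, 0.9272] o=[0.5320, 0.0719, 1.3318] → [0.0408, 0.1748, -0.0623, 0.2602, 0.2695, 0.9272]
q̇ = J⁺·V = [0.9260, -0.0770, 0.2130, 0.8390, -0.5750]

0.9260 -0.0770 0.2130 0.8390 -0.5750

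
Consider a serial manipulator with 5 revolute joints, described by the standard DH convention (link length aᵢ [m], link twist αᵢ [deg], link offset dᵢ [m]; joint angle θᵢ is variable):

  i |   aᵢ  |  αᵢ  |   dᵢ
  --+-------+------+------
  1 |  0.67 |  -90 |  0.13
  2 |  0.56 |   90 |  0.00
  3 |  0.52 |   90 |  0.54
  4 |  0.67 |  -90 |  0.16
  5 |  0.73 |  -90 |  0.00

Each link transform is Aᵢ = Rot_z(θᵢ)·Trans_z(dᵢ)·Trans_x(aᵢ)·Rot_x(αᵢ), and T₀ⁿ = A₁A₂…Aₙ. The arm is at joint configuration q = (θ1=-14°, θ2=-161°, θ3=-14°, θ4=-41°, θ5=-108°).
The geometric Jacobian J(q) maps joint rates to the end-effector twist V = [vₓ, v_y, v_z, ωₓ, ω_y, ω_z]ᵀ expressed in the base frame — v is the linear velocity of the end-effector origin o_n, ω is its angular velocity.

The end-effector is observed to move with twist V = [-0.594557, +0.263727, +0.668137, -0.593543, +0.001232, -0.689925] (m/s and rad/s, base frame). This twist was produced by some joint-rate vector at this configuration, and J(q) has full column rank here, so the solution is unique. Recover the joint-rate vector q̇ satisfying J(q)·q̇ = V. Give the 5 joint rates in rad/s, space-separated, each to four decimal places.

0.1990 0.1810 0.6530 0.2520 0.4970

o_n = [-0.7646, -0.8769, 0.2804]
J₁: ẑ×o_n = [0.8769, -0.7646, 0.0000], ω = ẑ
J2: z=[0.2419, 0.9703, 0.0000] o=[0.6501, -0.1621, 0.1300] → [0.1459, -0.0364, 1.1997, 0.2419, 0.9703, 0.0000]
J3: z=[-0.3159, 0.0788, -0.9455] o=[0.1363, -0.0340, 0.3123] → [-0.7995, 0.8418, 0.3372, -0.3159, 0.0788, -0.9455]
J4: z=[-0.0128, -0.9968, -0.0788] o=[-0.5276, 0.0019, -0.0340] → [-0.3826, 0.0227, -0.2250, -0.0128, -0.9968, -0.0788]
J5: z=[-0.8608, 0.0511, -0.5063] o=[-0.8705, -0.1987, 0.5287] → [-0.3561, -0.2674, 0.5784, -0.8608, 0.0511, -0.5063]
q̇ = J⁺·V = [0.1990, 0.1810, 0.6530, 0.2520, 0.4970]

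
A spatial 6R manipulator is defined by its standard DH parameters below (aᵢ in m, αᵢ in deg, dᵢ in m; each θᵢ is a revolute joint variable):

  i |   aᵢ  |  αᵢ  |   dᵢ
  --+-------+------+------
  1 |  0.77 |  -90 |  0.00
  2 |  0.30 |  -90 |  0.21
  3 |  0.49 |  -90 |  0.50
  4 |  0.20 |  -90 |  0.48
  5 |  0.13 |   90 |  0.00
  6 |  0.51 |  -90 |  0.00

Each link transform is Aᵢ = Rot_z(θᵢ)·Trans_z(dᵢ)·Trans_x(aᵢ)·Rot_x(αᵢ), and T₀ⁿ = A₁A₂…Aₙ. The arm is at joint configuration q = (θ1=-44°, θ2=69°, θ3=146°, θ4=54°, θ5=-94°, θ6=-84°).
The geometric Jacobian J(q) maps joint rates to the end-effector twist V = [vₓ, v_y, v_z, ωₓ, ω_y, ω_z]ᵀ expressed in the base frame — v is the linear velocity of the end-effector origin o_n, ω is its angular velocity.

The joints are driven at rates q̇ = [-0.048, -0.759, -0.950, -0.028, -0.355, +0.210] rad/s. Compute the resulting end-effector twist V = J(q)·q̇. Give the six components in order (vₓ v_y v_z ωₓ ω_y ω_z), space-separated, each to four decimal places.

o_n = [0.0206, 0.2506, 0.6162]
J₁: ẑ×o_n = [-0.2506, 0.0206, 0.0000], ω = ẑ
J2: z=[0.6947, 0.7193, 0.0000] o=[0.5539, -0.5349, 0.0000] → [0.4433, -0.4281, 0.9292, 0.6947, 0.7193, 0.0000]
J3: z=[-0.6716, 0.6485, -0.3584] o=[0.7771, -0.4585, -0.2801] → [0.8354, 0.8730, 0.0144, -0.6716, 0.6485, -0.3584]
J4: z=[0.4317, 0.7356, 0.5221] o=[0.1463, -0.2302, -0.0800] → [0.2611, -0.3662, 0.3000, 0.4317, 0.7356, 0.5221]
J5: z=[0.8819, -0.2227, -0.4155] o=[0.3914, -0.0051, 0.3195] → [0.0401, -0.1076, 0.1429, 0.8819, -0.2227, -0.4155]
J6: z=[-0.2190, 0.5869, -0.7795] o=[0.4456, 0.0961, 0.3805] → [0.2588, 0.3829, 0.2156, -0.2190, 0.5869, -0.7795]
V = J·q̇ = [-1.0853, -0.3766, -0.7328, -0.2604, -0.9803, 0.2617]

-1.0853 -0.3766 -0.7328 -0.2604 -0.9803 0.2617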